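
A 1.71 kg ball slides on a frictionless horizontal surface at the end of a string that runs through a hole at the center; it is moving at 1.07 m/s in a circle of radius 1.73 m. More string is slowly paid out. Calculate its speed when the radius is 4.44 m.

The only horizontal force on the mass is along the cord (radial), so it exerts no torque about the hole and angular momentum m v r is conserved.
v₂ = v₁ r₁ / r₂ = (1.07)(1.73) / (4.44) = 0.4169 m/s.

v₂ ≈ 0.417 m/s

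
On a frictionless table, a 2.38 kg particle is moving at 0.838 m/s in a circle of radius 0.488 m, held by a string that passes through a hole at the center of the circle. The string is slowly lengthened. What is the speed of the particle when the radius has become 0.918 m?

v₂ ≈ 0.445 m/s

The only horizontal force on the mass is along the cord (radial), so it exerts no torque about the hole and angular momentum m v r is conserved.
v₂ = v₁ r₁ / r₂ = (0.838)(0.488) / (0.918) = 0.4455 m/s.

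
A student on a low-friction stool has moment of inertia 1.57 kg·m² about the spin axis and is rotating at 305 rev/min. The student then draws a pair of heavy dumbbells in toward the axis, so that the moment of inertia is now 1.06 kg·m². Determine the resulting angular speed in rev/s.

ω₂ ≈ 7.53 rev/s

With no external torque about the axis, L is conserved: I₁ω₁ = I₂ω₂.
ω₂ = I₁ω₁ / I₂ = (1.570)(305 rpm) / (1.060) = 451.7 rpm = 7.529 rev/s.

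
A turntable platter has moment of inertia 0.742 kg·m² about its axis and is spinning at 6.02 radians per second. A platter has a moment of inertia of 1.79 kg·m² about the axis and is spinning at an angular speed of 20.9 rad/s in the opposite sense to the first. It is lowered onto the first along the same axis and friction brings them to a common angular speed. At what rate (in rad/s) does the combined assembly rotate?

The coupling torques are internal; angular momentum about the shared axis is conserved.
Taking A's sense as positive: L = (0.7420)(6.02) − (1.790)(20.9) = -32.94 kg·m²·rad/s.
Combined I = 0.7420 + 1.790 = 2.532 kg·m².
ω_f = L / I = -32.94 / 2.532 = -13.01 rad/s.

|ω_f| ≈ 13.0 rad/s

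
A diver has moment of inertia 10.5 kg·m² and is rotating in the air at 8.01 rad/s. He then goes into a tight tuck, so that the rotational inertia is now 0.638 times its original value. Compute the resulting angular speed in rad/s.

With no external torque about the axis, L is conserved: I₁ω₁ = I₂ω₂.
I₂ = 0.638 × 10.5 = 6.699 kg·m².
ω₂ = I₁ω₁ / I₂ = (10.50)(8.01 rad/s) / (6.699) = 12.55 rad/s.

ω₂ ≈ 12.6 rad/s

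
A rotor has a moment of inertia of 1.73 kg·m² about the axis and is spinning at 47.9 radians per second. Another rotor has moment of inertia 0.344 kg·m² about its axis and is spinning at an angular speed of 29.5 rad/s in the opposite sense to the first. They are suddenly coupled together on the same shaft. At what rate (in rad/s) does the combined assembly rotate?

No external torque acts about the common axis, so total angular momentum is conserved.
Taking A's sense as positive: L = (1.730)(47.9) − (0.3440)(29.5) = 72.72 kg·m²·rad/s.
Combined I = 1.730 + 0.3440 = 2.074 kg·m².
ω_f = L / I = 72.72 / 2.074 = 35.06 rad/s.

|ω_f| ≈ 35.1 rad/s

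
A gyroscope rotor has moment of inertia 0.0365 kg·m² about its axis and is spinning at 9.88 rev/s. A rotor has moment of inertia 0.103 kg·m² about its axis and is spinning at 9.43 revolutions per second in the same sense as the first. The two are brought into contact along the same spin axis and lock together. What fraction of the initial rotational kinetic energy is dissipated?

The coupling torques are internal; angular momentum about the shared axis is conserved.
Taking A's sense as positive: L = (0.03650)(9.88) + (0.1030)(9.43) = 1.332 kg·m²·rev/s.
Combined I = 0.03650 + 0.1030 = 0.1395 kg·m².
ω_f = L / I = 1.332 / 0.1395 = 9.548 rev/s.
KE_i = ½ΣIω² = 251.1 J; KE_f = ½(0.1395)(59.99)² = 251.0 J.
Fraction dissipated = (KE_i − KE_f)/KE_i = 0.0004290.

fraction ≈ 0.000429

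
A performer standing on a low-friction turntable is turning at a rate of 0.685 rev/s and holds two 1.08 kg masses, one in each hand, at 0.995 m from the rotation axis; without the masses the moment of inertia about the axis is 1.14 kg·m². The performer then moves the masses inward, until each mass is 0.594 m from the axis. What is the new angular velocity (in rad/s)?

ω₂ ≈ 7.42 rad/s

No external torque acts about the spin axis, so angular momentum is conserved.
I₁ = 1.14 + 2(1.08)(0.995)² = 3.278 kg·m²; I₂ = 1.14 + 2(1.08)(0.594)² = 1.902 kg·m².
ω₂ = I₁ω₁ / I₂ = (3.278)(0.685 rev/s) / (1.902) = 1.181 rev/s = 7.418 rad/s.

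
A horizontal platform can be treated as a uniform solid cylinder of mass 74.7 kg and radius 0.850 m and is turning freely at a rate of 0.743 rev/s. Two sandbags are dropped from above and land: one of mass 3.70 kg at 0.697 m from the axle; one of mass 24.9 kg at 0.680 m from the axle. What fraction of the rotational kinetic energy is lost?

fraction ≈ 0.330

No external torque acts about the axle; L_before = L_after.
I_p = ½(74.7)(0.850)² = 26.99 kg·m².
Added inertia Σmr² = (3.70)(0.697)² + (24.9)(0.680)² = 13.31 kg·m²; I_f = 26.99 + 13.31 = 40.30 kg·m².
ω_f = I_p ω_i / I_f = (26.99)(0.743) / 40.30 = 0.4976 rev/s.
KE_i = ½(26.99)(4.668 rad/s)² = 294.1 J; KE_f = ½(40.30)(3.126)² = 196.9 J.
Fraction lost = 0.3303.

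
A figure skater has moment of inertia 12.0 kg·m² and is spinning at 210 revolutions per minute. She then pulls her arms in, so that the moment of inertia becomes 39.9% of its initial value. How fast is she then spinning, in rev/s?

ω₂ ≈ 8.77 rev/s

No external torque acts about the spin axis, so angular momentum is conserved.
I₂ = 0.399 × 12.0 = 4.788 kg·m².
ω₂ = I₁ω₁ / I₂ = (12.00)(210 rpm) / (4.788) = 526.3 rpm = 8.772 rev/s.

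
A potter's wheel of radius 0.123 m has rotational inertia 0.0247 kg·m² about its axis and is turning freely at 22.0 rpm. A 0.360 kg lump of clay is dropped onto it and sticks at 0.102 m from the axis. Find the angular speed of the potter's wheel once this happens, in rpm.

The added mass arrives with no angular momentum about the axis, and any external torque about the axis is negligible, so the system's angular momentum is conserved.
Added inertia Σmr² = (0.360)(0.102)² = 0.003745 kg·m²; I_f = 0.02470 + 0.003745 = 0.02845 kg·m².
ω_f = I_p ω_i / I_f = (0.02470)(22.0) / 0.02845 = 19.10 rpm.

ω_f ≈ 19.1 rpm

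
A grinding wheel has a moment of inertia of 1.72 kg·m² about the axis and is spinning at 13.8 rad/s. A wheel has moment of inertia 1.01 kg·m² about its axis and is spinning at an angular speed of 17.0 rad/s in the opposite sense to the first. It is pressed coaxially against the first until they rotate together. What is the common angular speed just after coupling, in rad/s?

|ω_f| ≈ 2.41 rad/s

The coupling torques are internal; angular momentum about the shared axis is conserved.
Taking A's sense as positive: L = (1.720)(13.8) − (1.010)(17.0) = 6.566 kg·m²·rad/s.
Combined I = 1.720 + 1.010 = 2.730 kg·m².
ω_f = L / I = 6.566 / 2.730 = 2.405 rad/s.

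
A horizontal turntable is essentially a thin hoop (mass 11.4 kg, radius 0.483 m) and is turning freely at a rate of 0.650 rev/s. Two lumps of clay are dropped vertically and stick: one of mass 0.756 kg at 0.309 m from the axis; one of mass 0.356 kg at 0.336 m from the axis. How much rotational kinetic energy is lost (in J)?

No external torque acts about the axis; L_before = L_after.
I_p = (11.4)(0.483)² = 2.659 kg·m².
Added inertia Σmr² = (0.756)(0.309)² + (0.356)(0.336)² = 0.1124 kg·m²; I_f = 2.659 + 0.1124 = 2.772 kg·m².
ω_f = I_p ω_i / I_f = (2.659)(0.650) / 2.772 = 0.6236 rev/s.
KE_i = ½(2.659)(4.084 rad/s)² = 22.18 J; KE_f = ½(2.772)(3.918)² = 21.28 J.

energy lost ≈ 0.899 J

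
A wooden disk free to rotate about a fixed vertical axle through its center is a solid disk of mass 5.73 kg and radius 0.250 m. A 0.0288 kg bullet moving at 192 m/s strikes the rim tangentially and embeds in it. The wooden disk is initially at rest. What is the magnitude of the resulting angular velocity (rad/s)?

|ω_f| ≈ 7.64 rad/s

About the axle the impulsive forces during the collision are internal, so angular momentum about that axis is conserved.
I_p = ½(5.73)(0.250)² = 0.1791 kg·m². Taking the sense of the bullet's angular momentum as positive, L_{bullet} = m v R = (0.0288)(192)(0.250) = 1.382 kg·m²/s.
L_i = 0 + 1.382 = 1.382 kg·m²/s.
After sticking, I_f = I_p + m R² = 0.1791 + (0.0288)(0.250)² = 0.1809 kg·m².
ω_f = L_i / I_f = 1.382 / 0.1809 = 7.643 rad/s.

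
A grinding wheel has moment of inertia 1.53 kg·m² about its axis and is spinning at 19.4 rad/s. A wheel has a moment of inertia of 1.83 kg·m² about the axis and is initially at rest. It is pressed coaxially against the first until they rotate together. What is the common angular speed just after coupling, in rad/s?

|ω_f| ≈ 8.83 rad/s

No external torque acts about the common axis, so total angular momentum is conserved.
Taking A's sense as positive: L = (1.530)(19.4) = 29.68 kg·m²·rad/s.
Combined I = 1.530 + 1.830 = 3.360 kg·m².
ω_f = L / I = 29.68 / 3.360 = 8.834 rad/s.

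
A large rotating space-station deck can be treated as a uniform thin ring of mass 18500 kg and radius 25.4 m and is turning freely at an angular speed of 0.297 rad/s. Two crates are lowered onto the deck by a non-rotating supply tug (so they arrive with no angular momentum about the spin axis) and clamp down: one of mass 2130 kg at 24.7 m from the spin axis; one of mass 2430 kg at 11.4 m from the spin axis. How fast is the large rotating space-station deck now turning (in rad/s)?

The added mass arrives with no angular momentum about the spin axis, and any external torque about the spin axis is negligible, so the system's angular momentum is conserved.
I_p = (18500)(25.4)² = 1.194e+07 kg·m².
Added inertia Σmr² = (2130)(24.7)² + (2430)(11.4)² = 1.615e+06 kg·m²; I_f = 1.194e+07 + 1.615e+06 = 1.355e+07 kg·m².
ω_f = I_p ω_i / I_f = (1.194e+07)(0.297) / 1.355e+07 = 0.2616 rad/s.

ω_f ≈ 0.262 rad/s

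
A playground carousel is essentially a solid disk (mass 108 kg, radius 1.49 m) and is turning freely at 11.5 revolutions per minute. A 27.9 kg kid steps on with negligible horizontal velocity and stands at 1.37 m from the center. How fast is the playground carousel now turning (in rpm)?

No external torque acts about the center; L_before = L_after.
I_p = ½(108)(1.49)² = 119.9 kg·m².
Added inertia Σmr² = (27.9)(1.37)² = 52.37 kg·m²; I_f = 119.9 + 52.37 = 172.3 kg·m².
ω_f = I_p ω_i / I_f = (119.9)(11.5) / 172.3 = 8.004 rpm.

ω_f ≈ 8.00 rpm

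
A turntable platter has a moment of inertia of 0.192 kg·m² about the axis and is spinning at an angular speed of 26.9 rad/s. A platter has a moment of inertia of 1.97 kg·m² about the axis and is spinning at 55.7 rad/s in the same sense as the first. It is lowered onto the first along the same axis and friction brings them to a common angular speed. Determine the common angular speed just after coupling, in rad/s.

No external torque acts about the common axis, so total angular momentum is conserved.
Taking A's sense as positive: L = (0.1920)(26.9) + (1.970)(55.7) = 114.9 kg·m²·rad/s.
Combined I = 0.1920 + 1.970 = 2.162 kg·m².
ω_f = L / I = 114.9 / 2.162 = 53.14 rad/s.

|ω_f| ≈ 53.1 rad/s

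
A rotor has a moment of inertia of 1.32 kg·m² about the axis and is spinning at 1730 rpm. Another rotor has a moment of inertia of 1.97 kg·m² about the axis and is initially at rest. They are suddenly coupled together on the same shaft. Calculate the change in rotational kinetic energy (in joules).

ΔKE ≈ -13000 J

The coupling torques are internal; angular momentum about the shared axis is conserved.
Taking A's sense as positive: L = (1.320)(1730) = 2284 kg·m²·rpm.
Combined I = 1.320 + 1.970 = 3.290 kg·m².
ω_f = L / I = 2284 / 3.290 = 694.1 rpm.
KE_i = ½ΣIω² = 21660 J; KE_f = ½(3.290)(72.69)² = 8691 J.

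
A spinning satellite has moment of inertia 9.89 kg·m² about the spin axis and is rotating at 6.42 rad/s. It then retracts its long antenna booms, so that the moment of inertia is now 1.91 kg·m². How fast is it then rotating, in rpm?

ω₂ ≈ 317 rpm

Angular momentum about the spin axis is conserved since the torque about it is zero.
ω₂ = I₁ω₁ / I₂ = (9.890)(6.42 rad/s) / (1.910) = 33.24 rad/s = 317.4 rpm.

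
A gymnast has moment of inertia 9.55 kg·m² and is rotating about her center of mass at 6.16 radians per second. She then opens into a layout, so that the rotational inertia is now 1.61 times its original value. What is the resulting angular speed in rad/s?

Angular momentum about the spin axis is conserved since the torque about it is zero.
I₂ = 1.61 × 9.55 = 15.38 kg·m².
ω₂ = I₁ω₁ / I₂ = (9.550)(6.16 rad/s) / (15.38) = 3.826 rad/s.

ω₂ ≈ 3.83 rad/s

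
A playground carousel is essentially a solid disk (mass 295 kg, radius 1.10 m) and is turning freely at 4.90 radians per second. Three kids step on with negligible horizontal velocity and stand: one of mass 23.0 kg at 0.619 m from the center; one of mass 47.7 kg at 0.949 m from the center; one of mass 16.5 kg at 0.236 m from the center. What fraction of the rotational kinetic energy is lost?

No external torque acts about the center; L_before = L_after.
I_p = ½(295)(1.10)² = 178.5 kg·m².
Added inertia Σmr² = (23.0)(0.619)² + (47.7)(0.949)² + (16.5)(0.236)² = 52.69 kg·m²; I_f = 178.5 + 52.69 = 231.2 kg·m².
ω_f = I_p ω_i / I_f = (178.5)(4.90) / 231.2 = 3.783 rad/s.
KE_i = ½(178.5)(4.900 rad/s)² = 2143 J; KE_f = ½(231.2)(3.783)² = 1654 J.
Fraction lost = 0.2279.

fraction ≈ 0.228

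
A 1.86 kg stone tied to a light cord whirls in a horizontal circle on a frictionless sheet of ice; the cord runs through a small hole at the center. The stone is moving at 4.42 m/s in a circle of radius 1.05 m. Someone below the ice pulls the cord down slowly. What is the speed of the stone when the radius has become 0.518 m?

Central (radial) force ⇒ zero torque about the center ⇒ m v r is constant.
v₂ = v₁ r₁ / r₂ = (4.42)(1.05) / (0.518) = 8.959 m/s.

v₂ ≈ 8.96 m/s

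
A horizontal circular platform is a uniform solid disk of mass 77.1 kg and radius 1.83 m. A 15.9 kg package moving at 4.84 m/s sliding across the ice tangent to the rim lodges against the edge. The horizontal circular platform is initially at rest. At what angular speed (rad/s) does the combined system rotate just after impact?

The axle reaction passes through the central axle and exerts no torque about it; angular momentum about the central axle is conserved through the impact.
I_p = ½(77.1)(1.83)² = 129.1 kg·m². Taking the sense of the package's angular momentum as positive, L_{package} = m v R = (15.9)(4.84)(1.83) = 140.8 kg·m²/s.
L_i = 0 + 140.8 = 140.8 kg·m²/s.
After sticking, I_f = I_p + m R² = 129.1 + (15.9)(1.83)² = 182.3 kg·m².
ω_f = L_i / I_f = 140.8 / 182.3 = 0.7723 rad/s.

|ω_f| ≈ 0.772 rad/s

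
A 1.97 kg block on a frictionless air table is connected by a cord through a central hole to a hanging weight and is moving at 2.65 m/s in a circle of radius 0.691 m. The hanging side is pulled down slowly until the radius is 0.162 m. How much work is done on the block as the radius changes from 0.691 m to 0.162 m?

W ≈ 119 J

The only horizontal force on the mass is along the cord (radial), so it exerts no torque about the hole and angular momentum m v r is conserved.
v₂ = v₁ r₁ / r₂ = (2.65)(0.691) / (0.162) = 11.30 m/s.
W = ΔKE = ½m(v₂² − v₁²) = 118.9 J.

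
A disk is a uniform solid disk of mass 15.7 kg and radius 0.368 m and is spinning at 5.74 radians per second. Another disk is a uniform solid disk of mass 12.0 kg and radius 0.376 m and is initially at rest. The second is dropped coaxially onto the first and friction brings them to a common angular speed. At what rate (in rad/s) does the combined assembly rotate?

|ω_f| ≈ 3.19 rad/s

The coupling torques are internal; angular momentum about the shared axis is conserved.
Moments of inertia: I_A = ½(15.7)(0.368)² = 1.063 kg·m²; I_B = ½(12.0)(0.376)² = 0.8483 kg·m².
Taking A's sense as positive: L = (1.063)(5.74) = 6.102 kg·m²·rad/s.
Combined I = 1.063 + 0.8483 = 1.911 kg·m².
ω_f = L / I = 6.102 / 1.911 = 3.193 rad/s.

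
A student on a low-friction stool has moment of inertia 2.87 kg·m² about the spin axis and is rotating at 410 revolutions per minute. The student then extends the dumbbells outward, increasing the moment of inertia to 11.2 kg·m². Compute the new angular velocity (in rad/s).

ω₂ ≈ 11.0 rad/s

Angular momentum about the spin axis is conserved since the torque about it is zero.
ω₂ = I₁ω₁ / I₂ = (2.870)(410 rpm) / (11.20) = 105.1 rpm = 11.00 rad/s.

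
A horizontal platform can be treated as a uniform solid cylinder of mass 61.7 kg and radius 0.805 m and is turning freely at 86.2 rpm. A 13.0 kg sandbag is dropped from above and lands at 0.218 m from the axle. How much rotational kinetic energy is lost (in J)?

No external torque acts about the axle; L_before = L_after.
I_p = ½(61.7)(0.805)² = 19.99 kg·m².
Added inertia Σmr² = (13.0)(0.218)² = 0.6178 kg·m²; I_f = 19.99 + 0.6178 = 20.61 kg·m².
ω_f = I_p ω_i / I_f = (19.99)(86.2) / 20.61 = 83.62 rpm.
KE_i = ½(19.99)(9.027 rad/s)² = 814.5 J; KE_f = ½(20.61)(8.756)² = 790.1 J.

energy lost ≈ 24.4 J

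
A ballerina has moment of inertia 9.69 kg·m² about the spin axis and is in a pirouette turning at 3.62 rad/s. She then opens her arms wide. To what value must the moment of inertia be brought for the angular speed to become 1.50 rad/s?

I₂ ≈ 23.4 kg·m²

No external torque acts about the spin axis, so angular momentum is conserved.
I₂ = I₁ω₁ / ω₂ = (9.69)(3.62) / (1.50) = 23.39 kg·m².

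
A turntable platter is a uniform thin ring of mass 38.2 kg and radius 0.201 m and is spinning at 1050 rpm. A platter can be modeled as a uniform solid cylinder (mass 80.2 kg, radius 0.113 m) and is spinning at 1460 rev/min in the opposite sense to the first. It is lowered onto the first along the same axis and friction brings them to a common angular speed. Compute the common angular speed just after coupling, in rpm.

No external torque acts about the common axis, so total angular momentum is conserved.
Moments of inertia: I_A = (38.2)(0.201)² = 1.543 kg·m²; I_B = ½(80.2)(0.113)² = 0.5120 kg·m².
Taking A's sense as positive: L = (1.543)(1050) − (0.5120)(1460) = 872.9 kg·m²·rpm.
Combined I = 1.543 + 0.5120 = 2.055 kg·m².
ω_f = L / I = 872.9 / 2.055 = 424.7 rpm.

|ω_f| ≈ 425 rpm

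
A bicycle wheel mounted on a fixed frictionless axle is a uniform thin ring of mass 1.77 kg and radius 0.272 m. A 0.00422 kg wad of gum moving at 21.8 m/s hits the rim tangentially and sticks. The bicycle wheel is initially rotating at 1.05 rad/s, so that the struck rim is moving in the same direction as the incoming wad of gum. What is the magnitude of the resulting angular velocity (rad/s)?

About the axle the impulsive forces during the collision are internal, so angular momentum about that axis is conserved.
I_p = (1.77)(0.272)² = 0.1310 kg·m². Taking the sense of the wad of gum's angular momentum as positive, L_{wad} = m v R = (0.00422)(21.8)(0.272) = 0.02502 kg·m²/s.
L_i = +I_p ω_p + m v R = +(0.1310)(1.05) + 0.02502 = 0.1625 kg·m²/s.
After sticking, I_f = I_p + m R² = 0.1310 + (0.00422)(0.272)² = 0.1313 kg·m².
ω_f = L_i / I_f = 0.1625 / 0.1313 = 1.238 rad/s.

|ω_f| ≈ 1.24 rad/s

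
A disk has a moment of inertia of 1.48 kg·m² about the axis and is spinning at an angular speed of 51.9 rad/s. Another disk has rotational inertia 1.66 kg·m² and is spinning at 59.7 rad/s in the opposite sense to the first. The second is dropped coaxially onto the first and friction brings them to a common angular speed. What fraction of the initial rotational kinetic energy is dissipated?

The coupling torques are internal; angular momentum about the shared axis is conserved.
Taking A's sense as positive: L = (1.480)(51.9) − (1.660)(59.7) = -22.29 kg·m²·rad/s.
Combined I = 1.480 + 1.660 = 3.140 kg·m².
ω_f = L / I = -22.29 / 3.140 = -7.099 rad/s.
KE_i = ½ΣIω² = 4951 J; KE_f = ½(3.140)(7.099)² = 79.12 J.
Fraction dissipated = (KE_i − KE_f)/KE_i = 0.9840.

fraction ≈ 0.984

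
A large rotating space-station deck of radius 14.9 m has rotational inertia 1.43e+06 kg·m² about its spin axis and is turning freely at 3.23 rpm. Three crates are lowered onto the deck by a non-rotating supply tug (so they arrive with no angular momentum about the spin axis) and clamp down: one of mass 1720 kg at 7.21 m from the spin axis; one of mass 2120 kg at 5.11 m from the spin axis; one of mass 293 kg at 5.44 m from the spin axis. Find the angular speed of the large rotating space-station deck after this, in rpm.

ω_f ≈ 2.92 rpm

No external torque acts about the spin axis; L_before = L_after.
Added inertia Σmr² = (1720)(7.21)² + (2120)(5.11)² + (293)(5.44)² = 1.534e+05 kg·m²; I_f = 1.430e+06 + 1.534e+05 = 1.583e+06 kg·m².
ω_f = I_p ω_i / I_f = (1.430e+06)(3.23) / 1.583e+06 = 2.917 rpm.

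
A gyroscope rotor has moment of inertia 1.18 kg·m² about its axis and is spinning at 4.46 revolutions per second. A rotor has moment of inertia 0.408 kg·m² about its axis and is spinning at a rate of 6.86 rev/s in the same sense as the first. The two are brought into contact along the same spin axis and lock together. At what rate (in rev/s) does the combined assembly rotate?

|ω_f| ≈ 5.08 rev/s

The coupling torques are internal; angular momentum about the shared axis is conserved.
Taking A's sense as positive: L = (1.180)(4.46) + (0.4080)(6.86) = 8.062 kg·m²·rev/s.
Combined I = 1.180 + 0.4080 = 1.588 kg·m².
ω_f = L / I = 8.062 / 1.588 = 5.077 rev/s.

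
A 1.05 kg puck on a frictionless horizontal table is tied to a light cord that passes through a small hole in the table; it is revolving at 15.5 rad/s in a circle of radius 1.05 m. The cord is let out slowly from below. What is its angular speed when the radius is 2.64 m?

ω₂ ≈ 2.45 rad/s

No torque about the axis ⇒ m r₁² ω₁ = m r₂² ω₂.
ω₂ = ω₁ (r₁/r₂)² = (15.5)(1.05/2.64)² = 2.452 rad/s.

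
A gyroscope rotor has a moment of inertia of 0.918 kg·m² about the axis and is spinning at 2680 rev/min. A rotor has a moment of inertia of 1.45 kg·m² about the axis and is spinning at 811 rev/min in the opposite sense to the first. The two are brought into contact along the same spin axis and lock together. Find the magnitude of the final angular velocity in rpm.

The coupling torques are internal; angular momentum about the shared axis is conserved.
Taking A's sense as positive: L = (0.9180)(2680) − (1.450)(811) = 1284 kg·m²·rpm.
Combined I = 0.9180 + 1.450 = 2.368 kg·m².
ω_f = L / I = 1284 / 2.368 = 542.4 rpm.

|ω_f| ≈ 542 rpm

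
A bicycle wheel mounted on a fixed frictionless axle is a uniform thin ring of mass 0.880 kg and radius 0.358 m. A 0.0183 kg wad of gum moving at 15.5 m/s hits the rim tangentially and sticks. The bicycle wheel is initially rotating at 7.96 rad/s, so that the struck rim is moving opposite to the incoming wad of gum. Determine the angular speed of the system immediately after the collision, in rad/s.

The axle reaction passes through the axle and exerts no torque about it; angular momentum about the axle is conserved through the impact.
I_p = (0.880)(0.358)² = 0.1128 kg·m². Taking the sense of the wad of gum's angular momentum as positive, L_{wad} = m v R = (0.0183)(15.5)(0.358) = 0.1015 kg·m²/s.
L_i = −I_p ω_p + m v R = −(0.1128)(7.96) + 0.1015 = -0.7962 kg·m²/s.
After sticking, I_f = I_p + m R² = 0.1128 + (0.0183)(0.358)² = 0.1151 kg·m².
ω_f = L_i / I_f = -0.7962 / 0.1151 = -6.916 rad/s.

|ω_f| ≈ 6.92 rad/s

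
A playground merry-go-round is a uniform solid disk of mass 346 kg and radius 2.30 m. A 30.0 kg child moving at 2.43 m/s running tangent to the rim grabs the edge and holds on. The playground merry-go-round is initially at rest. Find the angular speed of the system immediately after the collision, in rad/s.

|ω_f| ≈ 0.156 rad/s

The axle reaction passes through the axle and exerts no torque about it; angular momentum about the axle is conserved through the impact.
I_p = ½(346)(2.30)² = 915.2 kg·m². Taking the sense of the child's angular momentum as positive, L_{child} = m v R = (30.0)(2.43)(2.30) = 167.7 kg·m²/s.
L_i = 0 + 167.7 = 167.7 kg·m²/s.
After sticking, I_f = I_p + m R² = 915.2 + (30.0)(2.30)² = 1074 kg·m².
ω_f = L_i / I_f = 167.7 / 1074 = 0.1561 rad/s.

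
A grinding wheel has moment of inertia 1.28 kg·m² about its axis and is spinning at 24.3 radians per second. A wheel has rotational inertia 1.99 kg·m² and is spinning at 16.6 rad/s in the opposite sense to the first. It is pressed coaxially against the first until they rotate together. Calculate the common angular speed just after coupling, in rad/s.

The coupling torques are internal; angular momentum about the shared axis is conserved.
Taking A's sense as positive: L = (1.280)(24.3) − (1.990)(16.6) = -1.930 kg·m²·rad/s.
Combined I = 1.280 + 1.990 = 3.270 kg·m².
ω_f = L / I = -1.930 / 3.270 = -0.5902 rad/s.

|ω_f| ≈ 0.590 rad/s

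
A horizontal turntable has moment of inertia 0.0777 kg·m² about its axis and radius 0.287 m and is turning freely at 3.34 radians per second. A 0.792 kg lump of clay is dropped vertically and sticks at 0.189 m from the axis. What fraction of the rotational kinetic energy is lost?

fraction ≈ 0.267

The added mass arrives with no angular momentum about the axis, and any external torque about the axis is negligible, so the system's angular momentum is conserved.
Added inertia Σmr² = (0.792)(0.189)² = 0.02829 kg·m²; I_f = 0.07770 + 0.02829 = 0.1060 kg·m².
ω_f = I_p ω_i / I_f = (0.07770)(3.34) / 0.1060 = 2.448 rad/s.
KE_i = ½(0.07770)(3.340 rad/s)² = 0.4334 J; KE_f = ½(0.1060)(2.448)² = 0.3177 J.
Fraction lost = 0.2669.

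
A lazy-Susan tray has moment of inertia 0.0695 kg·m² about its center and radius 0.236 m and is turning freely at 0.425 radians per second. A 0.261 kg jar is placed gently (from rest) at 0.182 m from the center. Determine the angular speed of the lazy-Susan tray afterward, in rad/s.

ω_f ≈ 0.378 rad/s

The added mass arrives with no angular momentum about the center, and any external torque about the center is negligible, so the system's angular momentum is conserved.
Added inertia Σmr² = (0.261)(0.182)² = 0.008645 kg·m²; I_f = 0.06950 + 0.008645 = 0.07815 kg·m².
ω_f = I_p ω_i / I_f = (0.06950)(0.425) / 0.07815 = 0.3780 rad/s.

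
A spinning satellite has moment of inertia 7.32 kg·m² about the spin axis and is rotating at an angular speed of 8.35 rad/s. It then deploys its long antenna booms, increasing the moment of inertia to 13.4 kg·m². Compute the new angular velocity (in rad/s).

ω₂ ≈ 4.56 rad/s

Angular momentum about the spin axis is conserved since the torque about it is zero.
ω₂ = I₁ω₁ / I₂ = (7.320)(8.35 rad/s) / (13.40) = 4.561 rad/s.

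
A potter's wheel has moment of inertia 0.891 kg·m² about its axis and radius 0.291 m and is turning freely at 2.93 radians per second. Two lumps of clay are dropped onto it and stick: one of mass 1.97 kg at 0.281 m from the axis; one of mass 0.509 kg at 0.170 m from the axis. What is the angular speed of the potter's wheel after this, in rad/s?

ω_f ≈ 2.46 rad/s

The added mass arrives with no angular momentum about the axis, and any external torque about the axis is negligible, so the system's angular momentum is conserved.
Added inertia Σmr² = (1.97)(0.281)² + (0.509)(0.170)² = 0.1703 kg·m²; I_f = 0.8910 + 0.1703 = 1.061 kg·m².
ω_f = I_p ω_i / I_f = (0.8910)(2.93) / 1.061 = 2.460 rad/s.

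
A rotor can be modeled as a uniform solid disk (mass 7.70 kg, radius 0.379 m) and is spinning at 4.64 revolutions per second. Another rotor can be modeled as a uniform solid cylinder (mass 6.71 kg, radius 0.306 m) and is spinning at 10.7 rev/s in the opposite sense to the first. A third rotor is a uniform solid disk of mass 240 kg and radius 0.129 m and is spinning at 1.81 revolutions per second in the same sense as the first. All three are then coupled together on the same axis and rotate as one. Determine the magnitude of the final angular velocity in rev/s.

The coupling torques are internal; angular momentum about the shared axis is conserved.
Moments of inertia: I_A = ½(7.70)(0.379)² = 0.5530 kg·m²; I_B = ½(6.71)(0.306)² = 0.3141 kg·m²; I_C = ½(240)(0.129)² = 1.997 kg·m².
Taking A's sense as positive: L = (0.5530)(4.64) − (0.3141)(10.7) + (1.997)(1.81) = 2.819 kg·m²·rev/s.
Combined I = 0.5530 + 0.3141 + 1.997 = 2.864 kg·m².
ω_f = L / I = 2.819 / 2.864 = 0.9843 rev/s.

|ω_f| ≈ 0.984 rev/s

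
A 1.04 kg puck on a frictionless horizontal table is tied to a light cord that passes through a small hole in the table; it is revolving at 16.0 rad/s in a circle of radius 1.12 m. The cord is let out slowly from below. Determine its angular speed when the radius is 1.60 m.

The constraining force is radial, so m r² ω about the center is conserved.
ω₂ = ω₁ (r₁/r₂)² = (16.0)(1.12/1.60)² = 7.840 rad/s.

ω₂ ≈ 7.84 rad/s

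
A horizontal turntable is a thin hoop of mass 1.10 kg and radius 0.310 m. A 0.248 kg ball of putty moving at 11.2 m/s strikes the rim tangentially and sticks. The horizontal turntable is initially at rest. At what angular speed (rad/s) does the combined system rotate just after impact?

|ω_f| ≈ 6.65 rad/s

About the axle the impulsive forces during the collision are internal, so angular momentum about that axis is conserved.
I_p = (1.10)(0.310)² = 0.1057 kg·m². Taking the sense of the ball of putty's angular momentum as positive, L_{ball} = m v R = (0.248)(11.2)(0.310) = 0.8611 kg·m²/s.
L_i = 0 + 0.8611 = 0.8611 kg·m²/s.
After sticking, I_f = I_p + m R² = 0.1057 + (0.248)(0.310)² = 0.1295 kg·m².
ω_f = L_i / I_f = 0.8611 / 0.1295 = 6.647 rad/s.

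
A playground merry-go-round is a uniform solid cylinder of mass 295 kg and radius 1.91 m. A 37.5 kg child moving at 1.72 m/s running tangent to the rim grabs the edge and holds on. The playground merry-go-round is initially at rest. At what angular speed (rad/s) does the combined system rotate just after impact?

|ω_f| ≈ 0.183 rad/s

The axle reaction passes through the axle and exerts no torque about it; angular momentum about the axle is conserved through the impact.
I_p = ½(295)(1.91)² = 538.1 kg·m². Taking the sense of the child's angular momentum as positive, L_{child} = m v R = (37.5)(1.72)(1.91) = 123.2 kg·m²/s.
L_i = 0 + 123.2 = 123.2 kg·m²/s.
After sticking, I_f = I_p + m R² = 538.1 + (37.5)(1.91)² = 674.9 kg·m².
ω_f = L_i / I_f = 123.2 / 674.9 = 0.1825 rad/s.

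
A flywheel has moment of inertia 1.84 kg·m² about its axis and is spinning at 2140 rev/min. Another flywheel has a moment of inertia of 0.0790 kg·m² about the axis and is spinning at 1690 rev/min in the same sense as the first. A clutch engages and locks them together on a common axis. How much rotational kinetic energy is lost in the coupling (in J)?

The coupling torques are internal; angular momentum about the shared axis is conserved.
Taking A's sense as positive: L = (1.840)(2140) + (0.07900)(1690) = 4071 kg·m²·rpm.
Combined I = 1.840 + 0.07900 = 1.919 kg·m².
ω_f = L / I = 4071 / 1.919 = 2121 rpm.
KE_i = ½ΣIω² = 47440 J; KE_f = ½(1.919)(222.2)² = 47360 J.

ΔKE lost ≈ 84.1 J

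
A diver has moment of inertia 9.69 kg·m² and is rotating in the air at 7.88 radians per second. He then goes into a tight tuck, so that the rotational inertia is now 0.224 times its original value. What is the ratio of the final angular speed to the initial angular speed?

ω₂/ω₁ ≈ 4.46

Angular momentum about the spin axis is conserved since the torque about it is zero.
I₂ = 0.224 × 9.69 = 2.171 kg·m².
ω₂/ω₁ = I₁/I₂ = 9.690 / 2.171 = 4.464.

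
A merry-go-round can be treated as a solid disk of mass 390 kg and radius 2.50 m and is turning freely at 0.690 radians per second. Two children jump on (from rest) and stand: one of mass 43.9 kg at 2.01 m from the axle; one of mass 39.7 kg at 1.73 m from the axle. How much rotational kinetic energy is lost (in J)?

No external torque acts about the axle; L_before = L_after.
I_p = ½(390)(2.50)² = 1219 kg·m².
Added inertia Σmr² = (43.9)(2.01)² + (39.7)(1.73)² = 296.2 kg·m²; I_f = 1219 + 296.2 = 1515 kg·m².
ω_f = I_p ω_i / I_f = (1219)(0.690) / 1515 = 0.5551 rad/s.
KE_i = ½(1219)(0.6900 rad/s)² = 290.1 J; KE_f = ½(1515)(0.5551)² = 233.4 J.

energy lost ≈ 56.7 J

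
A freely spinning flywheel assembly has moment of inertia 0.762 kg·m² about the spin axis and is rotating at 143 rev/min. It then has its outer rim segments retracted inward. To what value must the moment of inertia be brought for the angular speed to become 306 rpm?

I₂ ≈ 0.356 kg·m²

Angular momentum about the spin axis is conserved since the torque about it is zero.
I₂ = I₁ω₁ / ω₂ = (0.762)(143) / (306) = 0.3561 kg·m².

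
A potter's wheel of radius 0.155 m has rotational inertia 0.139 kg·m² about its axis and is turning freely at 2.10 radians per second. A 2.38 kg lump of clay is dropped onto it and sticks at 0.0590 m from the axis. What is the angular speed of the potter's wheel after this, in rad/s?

ω_f ≈ 1.98 rad/s

No external torque acts about the axis; L_before = L_after.
Added inertia Σmr² = (2.38)(0.0590)² = 0.008285 kg·m²; I_f = 0.1390 + 0.008285 = 0.1473 kg·m².
ω_f = I_p ω_i / I_f = (0.1390)(2.10) / 0.1473 = 1.982 rad/s.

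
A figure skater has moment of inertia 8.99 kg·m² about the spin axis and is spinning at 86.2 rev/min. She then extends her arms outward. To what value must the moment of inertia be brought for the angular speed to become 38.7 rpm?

With no external torque about the axis, L is conserved: I₁ω₁ = I₂ω₂.
I₂ = I₁ω₁ / ω₂ = (8.99)(86.2) / (38.7) = 20.02 kg·m².

I₂ ≈ 20.0 kg·m²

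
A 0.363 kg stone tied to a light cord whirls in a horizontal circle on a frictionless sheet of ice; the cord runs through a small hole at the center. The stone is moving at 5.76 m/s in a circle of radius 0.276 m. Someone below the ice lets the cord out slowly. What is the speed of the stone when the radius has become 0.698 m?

v₂ ≈ 2.28 m/s

The only horizontal force on the mass is along the cord (radial), so it exerts no torque about the hole and angular momentum m v r is conserved.
v₂ = v₁ r₁ / r₂ = (5.76)(0.276) / (0.698) = 2.278 m/s.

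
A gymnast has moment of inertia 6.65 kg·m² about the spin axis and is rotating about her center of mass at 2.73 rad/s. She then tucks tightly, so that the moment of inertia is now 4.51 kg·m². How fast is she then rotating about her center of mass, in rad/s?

With no external torque about the axis, L is conserved: I₁ω₁ = I₂ω₂.
ω₂ = I₁ω₁ / I₂ = (6.650)(2.73 rad/s) / (4.510) = 4.025 rad/s.

ω₂ ≈ 4.03 rad/s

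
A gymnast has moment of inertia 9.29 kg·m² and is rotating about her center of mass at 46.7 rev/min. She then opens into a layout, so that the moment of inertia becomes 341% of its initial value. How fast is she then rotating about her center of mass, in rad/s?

No external torque acts about the spin axis, so angular momentum is conserved.
I₂ = 3.41 × 9.29 = 31.68 kg·m².
ω₂ = I₁ω₁ / I₂ = (9.290)(46.7 rpm) / (31.68) = 13.70 rpm = 1.434 rad/s.

ω₂ ≈ 1.43 rad/s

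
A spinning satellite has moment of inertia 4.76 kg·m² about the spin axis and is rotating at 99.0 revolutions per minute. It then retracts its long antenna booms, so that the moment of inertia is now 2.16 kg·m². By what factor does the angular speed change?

Angular momentum about the spin axis is conserved since the torque about it is zero.
ω₂/ω₁ = I₁/I₂ = 4.760 / 2.160 = 2.204.

ω₂/ω₁ ≈ 2.20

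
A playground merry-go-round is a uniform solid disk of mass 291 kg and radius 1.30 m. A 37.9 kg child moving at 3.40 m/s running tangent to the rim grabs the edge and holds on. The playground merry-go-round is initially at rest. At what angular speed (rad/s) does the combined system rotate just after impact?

About the axle the impulsive forces during the collision are internal, so angular momentum about that axis is conserved.
I_p = ½(291)(1.30)² = 245.9 kg·m². Taking the sense of the child's angular momentum as positive, L_{child} = m v R = (37.9)(3.40)(1.30) = 167.5 kg·m²/s.
L_i = 0 + 167.5 = 167.5 kg·m²/s.
After sticking, I_f = I_p + m R² = 245.9 + (37.9)(1.30)² = 309.9 kg·m².
ω_f = L_i / I_f = 167.5 / 309.9 = 0.5405 rad/s.

|ω_f| ≈ 0.540 rad/s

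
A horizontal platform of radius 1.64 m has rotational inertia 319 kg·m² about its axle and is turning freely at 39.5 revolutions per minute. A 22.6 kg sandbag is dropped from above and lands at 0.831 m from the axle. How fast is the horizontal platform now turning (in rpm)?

The added mass arrives with no angular momentum about the axle, and any external torque about the axle is negligible, so the system's angular momentum is conserved.
Added inertia Σmr² = (22.6)(0.831)² = 15.61 kg·m²; I_f = 319.0 + 15.61 = 334.6 kg·m².
ω_f = I_p ω_i / I_f = (319.0)(39.5) / 334.6 = 37.66 rpm.

ω_f ≈ 37.7 rpm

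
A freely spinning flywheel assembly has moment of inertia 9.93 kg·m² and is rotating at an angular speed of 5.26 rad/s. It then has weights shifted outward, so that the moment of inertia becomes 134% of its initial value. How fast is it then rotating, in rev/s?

ω₂ ≈ 0.625 rev/s

With no external torque about the axis, L is conserved: I₁ω₁ = I₂ω₂.
I₂ = 1.34 × 9.93 = 13.31 kg·m².
ω₂ = I₁ω₁ / I₂ = (9.930)(5.26 rad/s) / (13.31) = 3.925 rad/s = 0.6247 rev/s.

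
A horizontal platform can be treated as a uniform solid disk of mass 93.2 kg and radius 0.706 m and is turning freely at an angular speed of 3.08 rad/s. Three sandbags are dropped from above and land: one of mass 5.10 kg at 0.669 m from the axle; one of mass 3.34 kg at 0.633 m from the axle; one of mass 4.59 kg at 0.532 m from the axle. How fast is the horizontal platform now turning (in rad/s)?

No external torque acts about the axle; L_before = L_after.
I_p = ½(93.2)(0.706)² = 23.23 kg·m².
Added inertia Σmr² = (5.10)(0.669)² + (3.34)(0.633)² + (4.59)(0.532)² = 4.920 kg·m²; I_f = 23.23 + 4.920 = 28.15 kg·m².
ω_f = I_p ω_i / I_f = (23.23)(3.08) / 28.15 = 2.542 rad/s.

ω_f ≈ 2.54 rad/s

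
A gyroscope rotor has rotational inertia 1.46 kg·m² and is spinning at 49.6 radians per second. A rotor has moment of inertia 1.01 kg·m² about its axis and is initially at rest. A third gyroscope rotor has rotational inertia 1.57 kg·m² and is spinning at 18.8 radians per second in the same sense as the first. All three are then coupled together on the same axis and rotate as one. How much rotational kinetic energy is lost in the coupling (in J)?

The coupling torques are internal; angular momentum about the shared axis is conserved.
Taking A's sense as positive: L = (1.460)(49.6) + (1.570)(18.8) = 101.9 kg·m²·rad/s.
Combined I = 1.460 + 1.010 + 1.570 = 4.040 kg·m².
ω_f = L / I = 101.9 / 4.040 = 25.23 rad/s.
KE_i = ½ΣIω² = 2073 J; KE_f = ½(4.040)(25.23)² = 1286 J.

ΔKE lost ≈ 787 J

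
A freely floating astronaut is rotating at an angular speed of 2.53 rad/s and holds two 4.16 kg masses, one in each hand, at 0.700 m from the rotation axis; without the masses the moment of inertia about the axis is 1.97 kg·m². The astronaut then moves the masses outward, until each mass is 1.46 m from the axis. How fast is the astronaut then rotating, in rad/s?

ω₂ ≈ 0.776 rad/s

Angular momentum about the spin axis is conserved since the torque about it is zero.
I₁ = 1.97 + 2(4.16)(0.700)² = 6.047 kg·m²; I₂ = 1.97 + 2(4.16)(1.46)² = 19.70 kg·m².
ω₂ = I₁ω₁ / I₂ = (6.047)(2.53 rad/s) / (19.70) = 0.7764 rad/s.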